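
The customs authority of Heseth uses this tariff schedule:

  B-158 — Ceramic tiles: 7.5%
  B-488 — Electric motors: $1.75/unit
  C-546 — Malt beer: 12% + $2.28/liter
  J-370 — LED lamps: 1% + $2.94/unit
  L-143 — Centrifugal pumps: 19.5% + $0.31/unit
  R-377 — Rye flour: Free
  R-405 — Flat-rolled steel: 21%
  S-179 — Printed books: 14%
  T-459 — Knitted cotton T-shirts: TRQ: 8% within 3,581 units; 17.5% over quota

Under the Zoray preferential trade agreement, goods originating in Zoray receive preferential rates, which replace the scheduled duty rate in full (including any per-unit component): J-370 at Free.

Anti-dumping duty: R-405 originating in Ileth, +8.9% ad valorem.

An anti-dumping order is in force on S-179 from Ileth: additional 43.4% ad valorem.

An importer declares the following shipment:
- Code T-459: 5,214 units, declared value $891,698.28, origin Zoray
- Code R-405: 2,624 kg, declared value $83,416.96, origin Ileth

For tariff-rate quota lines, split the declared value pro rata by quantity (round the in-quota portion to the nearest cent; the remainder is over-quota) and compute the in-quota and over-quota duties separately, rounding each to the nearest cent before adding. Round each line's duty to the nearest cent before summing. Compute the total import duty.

$122,808.72

Line 1 (T-459, Zoray, 5,214 units, $891,698.28):
Code T-459 is under a tariff-rate quota (threshold 3,581 units). In-quota: 3,581 units at 8%; over-quota: 1,633 units at 17.5%.
Pro-rata value split: in-quota = $891,698.28 × 3,581/5,214 = $612,422.62; over-quota = $891,698.28 − $612,422.62 = $279,275.66.
In-quota duty = $612,422.62 × 8% = $48,993.81. Over-quota duty = $279,275.66 × 17.5% = $48,873.24.
Line duty = $48,993.81 + $48,873.24 = $97,867.05.
Line 2 (R-405, Ileth, 2,624 kg, $83,416.96):
Base rate for R-405 is 21%.
Additional duty on R-405 from Ileth: +8.9%. Applied ad valorem rate: 21% + 8.9% = 29.9%.
Duty = $83,416.96 × 29.9% = $24,941.67.
Total = $97,867.05 + $24,941.67 = $122,808.72.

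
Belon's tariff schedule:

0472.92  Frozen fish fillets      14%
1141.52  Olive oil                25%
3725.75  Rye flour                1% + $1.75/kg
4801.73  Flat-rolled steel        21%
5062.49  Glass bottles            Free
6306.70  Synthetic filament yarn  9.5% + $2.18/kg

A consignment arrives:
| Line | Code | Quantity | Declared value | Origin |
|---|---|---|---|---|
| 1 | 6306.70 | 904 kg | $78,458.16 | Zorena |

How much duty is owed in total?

$9,424.25

Line 1 (6306.70, Zorena, 904 kg, $78,458.16):
Base rate for 6306.70 is 9.5% + $2.18/kg.
Duty = $78,458.16 × 9.5% + 904 × $2.18 = $9,424.25.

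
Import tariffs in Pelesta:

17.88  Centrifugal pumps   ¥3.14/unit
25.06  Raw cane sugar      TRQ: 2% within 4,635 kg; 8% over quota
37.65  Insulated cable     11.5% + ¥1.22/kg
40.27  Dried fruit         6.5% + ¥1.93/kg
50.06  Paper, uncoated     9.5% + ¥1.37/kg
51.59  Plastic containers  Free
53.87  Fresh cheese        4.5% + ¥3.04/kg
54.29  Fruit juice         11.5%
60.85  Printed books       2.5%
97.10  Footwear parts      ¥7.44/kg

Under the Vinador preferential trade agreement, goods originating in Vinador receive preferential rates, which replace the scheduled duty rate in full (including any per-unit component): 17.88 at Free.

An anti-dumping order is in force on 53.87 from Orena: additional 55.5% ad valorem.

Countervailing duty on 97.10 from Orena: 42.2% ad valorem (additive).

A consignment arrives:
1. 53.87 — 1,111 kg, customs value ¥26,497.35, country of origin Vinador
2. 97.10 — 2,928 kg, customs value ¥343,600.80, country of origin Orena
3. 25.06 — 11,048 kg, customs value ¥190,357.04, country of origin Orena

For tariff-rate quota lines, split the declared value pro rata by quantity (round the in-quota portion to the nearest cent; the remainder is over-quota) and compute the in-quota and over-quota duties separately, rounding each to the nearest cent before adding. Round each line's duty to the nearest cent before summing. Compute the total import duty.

Line 1 (53.87, Vinador, 1,111 kg, ¥26,497.35):
Base rate for 53.87 is 4.5% + ¥3.04/kg.
Origin Vinador is the FTA partner but 53.87 is not on the preference list; base rate stands.
The additional-duty order on 53.87 targets Orena, not Vinador; it does not apply.
Duty = ¥26,497.35 × 4.5% + 1,111 × ¥3.04 = ¥4,569.82.
Line 2 (97.10, Orena, 2,928 kg, ¥343,600.80):
Base rate for 97.10 is ¥7.44/kg.
Additional duty on 97.10 from Orena: +42.2% ad valorem. Applied ad valorem rate = 42.2%.
Duty = ¥343,600.80 × 42.2% + 2,928 × ¥7.44 = ¥166,783.86.
Line 3 (25.06, Orena, 11,048 kg, ¥190,357.04):
Code 25.06 is under a tariff-rate quota (threshold 4,635 kg). In-quota: 4,635 kg at 2%; over-quota: 6,413 kg at 8%.
Pro-rata value split: in-quota = ¥190,357.04 × 4,635/11,048 = ¥79,861.05; over-quota = ¥190,357.04 − ¥79,861.05 = ¥110,495.99.
In-quota duty = ¥79,861.05 × 2% = ¥1,597.22. Over-quota duty = ¥110,495.99 × 8% = ¥8,839.68.
Line duty = ¥1,597.22 + ¥8,839.68 = ¥10,436.90.
Total = ¥4,569.82 + ¥166,783.86 + ¥10,436.90 = ¥181,790.58.

¥181,790.58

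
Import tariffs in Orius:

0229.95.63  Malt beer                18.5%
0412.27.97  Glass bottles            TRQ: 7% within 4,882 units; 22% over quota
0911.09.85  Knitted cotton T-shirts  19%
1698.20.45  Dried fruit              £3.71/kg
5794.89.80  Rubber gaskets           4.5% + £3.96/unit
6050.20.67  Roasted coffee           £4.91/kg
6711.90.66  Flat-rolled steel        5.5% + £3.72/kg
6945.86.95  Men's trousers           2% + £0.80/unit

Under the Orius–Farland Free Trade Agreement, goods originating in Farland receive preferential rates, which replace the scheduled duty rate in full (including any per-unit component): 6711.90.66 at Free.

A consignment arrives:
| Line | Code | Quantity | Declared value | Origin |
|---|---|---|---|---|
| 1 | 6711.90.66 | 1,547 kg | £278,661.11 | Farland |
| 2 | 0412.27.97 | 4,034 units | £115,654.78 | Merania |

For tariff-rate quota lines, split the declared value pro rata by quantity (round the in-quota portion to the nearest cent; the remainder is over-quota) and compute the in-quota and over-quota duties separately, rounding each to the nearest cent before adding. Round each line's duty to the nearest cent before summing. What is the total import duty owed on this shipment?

Line 1 (6711.90.66, Farland, 1,547 kg, £278,661.11):
Base rate for 6711.90.66 is 5.5% + £3.72/kg.
Origin Farland qualifies under the Orius–Farland agreement and 6711.90.66 is covered: preferential rate Free applies instead.
Duty = £278,661.11 × 0% = £0.00.
Line 2 (0412.27.97, Merania, 4,034 units, £115,654.78):
Code 0412.27.97 is under a tariff-rate quota (threshold 4,882 units). Quantity 4,034 units is within the quota, so the in-quota rate 7% applies to the full value.
Duty = £115,654.78 × 7% = £8,095.83.
Total = £0.00 + £8,095.83 = £8,095.83.

£8,095.83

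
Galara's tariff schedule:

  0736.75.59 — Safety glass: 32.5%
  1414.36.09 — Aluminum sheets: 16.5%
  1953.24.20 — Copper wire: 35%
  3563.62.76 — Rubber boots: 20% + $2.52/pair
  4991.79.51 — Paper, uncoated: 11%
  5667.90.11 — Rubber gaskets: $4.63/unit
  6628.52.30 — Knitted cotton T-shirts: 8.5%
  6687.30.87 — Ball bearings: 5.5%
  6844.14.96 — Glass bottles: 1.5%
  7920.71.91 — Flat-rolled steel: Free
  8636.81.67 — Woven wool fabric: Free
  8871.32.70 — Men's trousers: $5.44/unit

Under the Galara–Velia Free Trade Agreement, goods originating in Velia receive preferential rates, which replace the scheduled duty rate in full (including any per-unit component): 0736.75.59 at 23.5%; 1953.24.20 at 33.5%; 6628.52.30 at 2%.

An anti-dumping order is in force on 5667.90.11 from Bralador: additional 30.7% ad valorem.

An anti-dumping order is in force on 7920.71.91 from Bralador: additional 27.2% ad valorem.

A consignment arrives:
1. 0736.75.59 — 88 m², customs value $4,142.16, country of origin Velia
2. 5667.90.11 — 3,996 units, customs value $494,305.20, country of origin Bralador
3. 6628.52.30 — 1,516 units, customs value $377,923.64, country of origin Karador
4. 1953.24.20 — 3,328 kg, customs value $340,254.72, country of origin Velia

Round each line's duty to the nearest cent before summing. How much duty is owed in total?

$317,335.43

Line 1 (0736.75.59, Velia, 88 m², $4,142.16):
Base rate for 0736.75.59 is 32.5%.
Origin Velia qualifies under the Galara–Velia agreement and 0736.75.59 is covered: preferential rate 23.5% applies instead.
Duty = $4,142.16 × 23.5% = $973.41.
Line 2 (5667.90.11, Bralador, 3,996 units, $494,305.20):
Base rate for 5667.90.11 is $4.63/unit.
Additional duty on 5667.90.11 from Bralador: +30.7% ad valorem. Applied ad valorem rate = 30.7%.
Duty = $494,305.20 × 30.7% + 3,996 × $4.63 = $170,253.18.
Line 3 (6628.52.30, Karador, 1,516 units, $377,923.64):
Base rate for 6628.52.30 is 8.5%.
6628.52.30 has an FTA preferential rate, but origin Karador is not Velia; base rate stands.
Duty = $377,923.64 × 8.5% = $32,123.51.
Line 4 (1953.24.20, Velia, 3,328 kg, $340,254.72):
Base rate for 1953.24.20 is 35%.
Origin Velia qualifies under the Galara–Velia agreement and 1953.24.20 is covered: preferential rate 33.5% applies instead.
Duty = $340,254.72 × 33.5% = $113,985.33.
Total = $973.41 + $170,253.18 + $32,123.51 + $113,985.33 = $317,335.43.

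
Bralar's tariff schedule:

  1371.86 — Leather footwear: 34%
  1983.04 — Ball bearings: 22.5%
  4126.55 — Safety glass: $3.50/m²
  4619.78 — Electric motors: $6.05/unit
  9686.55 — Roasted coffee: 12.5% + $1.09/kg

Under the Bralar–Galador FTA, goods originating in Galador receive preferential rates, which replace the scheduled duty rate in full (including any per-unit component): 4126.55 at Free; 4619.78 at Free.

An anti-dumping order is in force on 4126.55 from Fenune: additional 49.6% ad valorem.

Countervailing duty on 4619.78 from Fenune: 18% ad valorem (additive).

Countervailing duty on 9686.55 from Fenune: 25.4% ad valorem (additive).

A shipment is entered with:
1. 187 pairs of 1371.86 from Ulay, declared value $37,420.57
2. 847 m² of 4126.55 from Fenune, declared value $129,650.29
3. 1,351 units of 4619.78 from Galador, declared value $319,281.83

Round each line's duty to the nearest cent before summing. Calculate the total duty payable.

Line 1 (1371.86, Ulay, 187 pairs, $37,420.57):
Base rate for 1371.86 is 34%.
Duty = $37,420.57 × 34% = $12,722.99.
Line 2 (4126.55, Fenune, 847 m², $129,650.29):
Base rate for 4126.55 is $3.50/m².
4126.55 has an FTA preferential rate, but origin Fenune is not Galador; base rate stands.
Additional duty on 4126.55 from Fenune: +49.6% ad valorem. Applied ad valorem rate = 49.6%.
Duty = $129,650.29 × 49.6% + 847 × $3.50 = $67,271.04.
Line 3 (4619.78, Galador, 1,351 units, $319,281.83):
Base rate for 4619.78 is $6.05/unit.
Origin Galador qualifies under the Bralar–Galador agreement and 4619.78 is covered: preferential rate Free applies instead.
The additional-duty order on 4619.78 targets Fenune, not Galador; it does not apply.
Duty = $319,281.83 × 0% = $0.00.
Total = $12,722.99 + $67,271.04 + $0.00 = $79,994.03.

$79,994.03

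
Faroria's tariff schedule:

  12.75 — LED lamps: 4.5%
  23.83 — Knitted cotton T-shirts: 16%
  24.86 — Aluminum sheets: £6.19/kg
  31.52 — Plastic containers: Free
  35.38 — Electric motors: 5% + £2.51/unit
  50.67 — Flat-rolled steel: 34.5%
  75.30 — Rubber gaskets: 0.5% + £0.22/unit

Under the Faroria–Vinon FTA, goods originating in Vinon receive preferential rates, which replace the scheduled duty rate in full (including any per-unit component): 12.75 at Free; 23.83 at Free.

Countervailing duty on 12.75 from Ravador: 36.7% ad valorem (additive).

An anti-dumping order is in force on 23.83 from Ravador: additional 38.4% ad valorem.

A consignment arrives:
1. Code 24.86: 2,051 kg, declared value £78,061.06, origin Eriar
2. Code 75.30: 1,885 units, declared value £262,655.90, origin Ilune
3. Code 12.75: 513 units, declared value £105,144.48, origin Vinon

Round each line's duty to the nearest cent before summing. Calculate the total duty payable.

Line 1 (24.86, Eriar, 2,051 kg, £78,061.06):
Base rate for 24.86 is £6.19/kg.
Duty = 2,051 × £6.19 = £12,695.69.
Line 2 (75.30, Ilune, 1,885 units, £262,655.90):
Base rate for 75.30 is 0.5% + £0.22/unit.
Duty = £262,655.90 × 0.5% + 1,885 × £0.22 = £1,727.98.
Line 3 (12.75, Vinon, 513 units, £105,144.48):
Base rate for 12.75 is 4.5%.
Origin Vinon qualifies under the Faroria–Vinon agreement and 12.75 is covered: preferential rate Free applies instead.
The additional-duty order on 12.75 targets Ravador, not Vinon; it does not apply.
Duty = £105,144.48 × 0% = £0.00.
Total = £12,695.69 + £1,727.98 + £0.00 = £14,423.67.

£14,423.67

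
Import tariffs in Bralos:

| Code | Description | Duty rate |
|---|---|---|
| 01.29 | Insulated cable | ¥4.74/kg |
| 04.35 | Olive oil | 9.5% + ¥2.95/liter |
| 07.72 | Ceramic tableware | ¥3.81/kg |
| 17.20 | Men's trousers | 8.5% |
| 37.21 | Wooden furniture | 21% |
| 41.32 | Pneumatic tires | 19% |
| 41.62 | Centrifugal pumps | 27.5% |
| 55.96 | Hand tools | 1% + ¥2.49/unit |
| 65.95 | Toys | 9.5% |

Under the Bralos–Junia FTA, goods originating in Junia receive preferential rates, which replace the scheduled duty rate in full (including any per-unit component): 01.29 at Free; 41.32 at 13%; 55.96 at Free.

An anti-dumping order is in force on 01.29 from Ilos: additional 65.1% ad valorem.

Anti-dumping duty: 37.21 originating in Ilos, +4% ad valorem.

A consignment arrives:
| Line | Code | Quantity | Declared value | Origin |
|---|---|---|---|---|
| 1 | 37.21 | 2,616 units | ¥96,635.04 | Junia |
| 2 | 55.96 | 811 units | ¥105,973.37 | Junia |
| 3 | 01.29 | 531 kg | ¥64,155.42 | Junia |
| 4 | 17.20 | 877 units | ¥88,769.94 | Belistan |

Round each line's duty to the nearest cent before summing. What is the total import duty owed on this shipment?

Line 1 (37.21, Junia, 2,616 units, ¥96,635.04):
Base rate for 37.21 is 21%.
Origin Junia is the FTA partner but 37.21 is not on the preference list; base rate stands.
The additional-duty order on 37.21 targets Ilos, not Junia; it does not apply.
Duty = ¥96,635.04 × 21% = ¥20,293.36.
Line 2 (55.96, Junia, 811 units, ¥105,973.37):
Base rate for 55.96 is 1% + ¥2.49/unit.
Origin Junia qualifies under the Bralos–Junia agreement and 55.96 is covered: preferential rate Free applies instead.
Duty = ¥105,973.37 × 0% = ¥0.00.
Line 3 (01.29, Junia, 531 kg, ¥64,155.42):
Base rate for 01.29 is ¥4.74/kg.
Origin Junia qualifies under the Bralos–Junia agreement and 01.29 is covered: preferential rate Free applies instead.
The additional-duty order on 01.29 targets Ilos, not Junia; it does not apply.
Duty = ¥64,155.42 × 0% = ¥0.00.
Line 4 (17.20, Belistan, 877 units, ¥88,769.94):
Base rate for 17.20 is 8.5%.
Duty = ¥88,769.94 × 8.5% = ¥7,545.44.
Total = ¥20,293.36 + ¥0.00 + ¥0.00 + ¥7,545.44 = ¥27,838.80.

¥27,838.80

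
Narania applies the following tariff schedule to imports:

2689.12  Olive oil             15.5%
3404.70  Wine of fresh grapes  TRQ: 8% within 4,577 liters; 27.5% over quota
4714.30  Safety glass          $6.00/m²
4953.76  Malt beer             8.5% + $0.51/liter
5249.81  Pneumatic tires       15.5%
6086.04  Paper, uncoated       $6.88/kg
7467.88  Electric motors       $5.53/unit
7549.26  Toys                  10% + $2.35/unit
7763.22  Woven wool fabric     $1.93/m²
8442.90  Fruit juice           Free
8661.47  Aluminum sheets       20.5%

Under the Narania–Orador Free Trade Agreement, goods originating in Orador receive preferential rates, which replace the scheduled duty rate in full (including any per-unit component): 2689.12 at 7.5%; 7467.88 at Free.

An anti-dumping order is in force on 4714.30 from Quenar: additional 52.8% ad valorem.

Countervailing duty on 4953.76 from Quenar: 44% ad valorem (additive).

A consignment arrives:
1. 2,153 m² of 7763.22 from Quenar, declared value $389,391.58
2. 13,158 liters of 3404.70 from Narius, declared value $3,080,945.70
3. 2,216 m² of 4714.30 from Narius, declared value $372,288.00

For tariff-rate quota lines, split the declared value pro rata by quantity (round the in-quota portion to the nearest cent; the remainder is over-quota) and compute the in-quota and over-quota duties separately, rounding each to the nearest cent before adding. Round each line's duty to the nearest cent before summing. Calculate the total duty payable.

$655,728.97

Line 1 (7763.22, Quenar, 2,153 m², $389,391.58):
Base rate for 7763.22 is $1.93/m².
Duty = 2,153 × $1.93 = $4,155.29.
Line 2 (3404.70, Narius, 13,158 liters, $3,080,945.70):
Code 3404.70 is under a tariff-rate quota (threshold 4,577 liters). In-quota: 4,577 liters at 8%; over-quota: 8,581 liters at 27.5%.
Pro-rata value split: in-quota = $3,080,945.70 × 4,577/13,158 = $1,071,704.55; over-quota = $3,080,945.70 − $1,071,704.55 = $2,009,241.15.
In-quota duty = $1,071,704.55 × 8% = $85,736.36. Over-quota duty = $2,009,241.15 × 27.5% = $552,541.32.
Line duty = $85,736.36 + $552,541.32 = $638,277.68.
Line 3 (4714.30, Narius, 2,216 m², $372,288.00):
Base rate for 4714.30 is $6.00/m².
The additional-duty order on 4714.30 targets Quenar, not Narius; it does not apply.
Duty = 2,216 × $6.00 = $13,296.00.
Total = $4,155.29 + $638,277.68 + $13,296.00 = $655,728.97.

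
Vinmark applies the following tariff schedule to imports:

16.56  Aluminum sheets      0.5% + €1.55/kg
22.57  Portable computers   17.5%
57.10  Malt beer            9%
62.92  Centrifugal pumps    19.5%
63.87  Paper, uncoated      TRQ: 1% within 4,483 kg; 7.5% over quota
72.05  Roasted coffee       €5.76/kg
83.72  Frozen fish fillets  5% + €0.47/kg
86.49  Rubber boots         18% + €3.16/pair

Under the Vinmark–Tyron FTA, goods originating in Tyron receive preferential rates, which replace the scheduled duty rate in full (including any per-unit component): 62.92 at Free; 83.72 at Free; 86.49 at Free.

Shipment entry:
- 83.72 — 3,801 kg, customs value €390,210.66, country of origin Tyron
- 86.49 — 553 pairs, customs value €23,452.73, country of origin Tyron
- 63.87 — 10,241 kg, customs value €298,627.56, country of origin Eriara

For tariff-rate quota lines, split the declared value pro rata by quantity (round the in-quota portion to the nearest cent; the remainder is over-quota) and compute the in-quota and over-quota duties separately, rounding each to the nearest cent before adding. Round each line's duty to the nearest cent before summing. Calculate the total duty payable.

€13,899.99

Line 1 (83.72, Tyron, 3,801 kg, €390,210.66):
Base rate for 83.72 is 5% + €0.47/kg.
Origin Tyron qualifies under the Vinmark–Tyron agreement and 83.72 is covered: preferential rate Free applies instead.
Duty = €390,210.66 × 0% = €0.00.
Line 2 (86.49, Tyron, 553 pairs, €23,452.73):
Base rate for 86.49 is 18% + €3.16/pair.
Origin Tyron qualifies under the Vinmark–Tyron agreement and 86.49 is covered: preferential rate Free applies instead.
Duty = €23,452.73 × 0% = €0.00.
Line 3 (63.87, Eriara, 10,241 kg, €298,627.56):
Code 63.87 is under a tariff-rate quota (threshold 4,483 kg). In-quota: 4,483 kg at 1%; over-quota: 5,758 kg at 7.5%.
Pro-rata value split: in-quota = €298,627.56 × 4,483/10,241 = €130,724.28; over-quota = €298,627.56 − €130,724.28 = €167,903.28.
In-quota duty = €130,724.28 × 1% = €1,307.24. Over-quota duty = €167,903.28 × 7.5% = €12,592.75.
Line duty = €1,307.24 + €12,592.75 = €13,899.99.
Total = €0.00 + €0.00 + €13,899.99 = €13,899.99.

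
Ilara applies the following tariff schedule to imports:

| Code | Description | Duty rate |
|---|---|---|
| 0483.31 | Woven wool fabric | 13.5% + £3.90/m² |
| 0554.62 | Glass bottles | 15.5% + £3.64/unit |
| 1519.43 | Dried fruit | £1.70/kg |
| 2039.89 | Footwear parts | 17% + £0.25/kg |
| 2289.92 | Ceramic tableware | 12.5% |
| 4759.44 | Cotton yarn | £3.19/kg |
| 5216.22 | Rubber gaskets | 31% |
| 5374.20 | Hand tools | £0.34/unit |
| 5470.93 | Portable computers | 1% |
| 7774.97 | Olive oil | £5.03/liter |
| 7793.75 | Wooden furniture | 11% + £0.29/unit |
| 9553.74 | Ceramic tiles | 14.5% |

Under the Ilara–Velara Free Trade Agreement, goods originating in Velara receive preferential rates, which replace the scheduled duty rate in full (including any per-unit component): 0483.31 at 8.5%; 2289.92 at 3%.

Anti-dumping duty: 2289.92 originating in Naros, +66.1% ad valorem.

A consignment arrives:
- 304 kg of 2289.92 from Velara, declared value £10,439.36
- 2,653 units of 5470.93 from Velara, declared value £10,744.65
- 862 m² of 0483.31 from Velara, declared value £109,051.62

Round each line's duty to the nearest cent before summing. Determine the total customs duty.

Line 1 (2289.92, Velara, 304 kg, £10,439.36):
Base rate for 2289.92 is 12.5%.
Origin Velara qualifies under the Ilara–Velara agreement and 2289.92 is covered: preferential rate 3% applies instead.
The additional-duty order on 2289.92 targets Naros, not Velara; it does not apply.
Duty = £10,439.36 × 3% = £313.18.
Line 2 (5470.93, Velara, 2,653 units, £10,744.65):
Base rate for 5470.93 is 1%.
Origin Velara is the FTA partner but 5470.93 is not on the preference list; base rate stands.
Duty = £10,744.65 × 1% = £107.45.
Line 3 (0483.31, Velara, 862 m², £109,051.62):
Base rate for 0483.31 is 13.5% + £3.90/m².
Origin Velara qualifies under the Ilara–Velara agreement and 0483.31 is covered: preferential rate 8.5% applies instead.
Duty = £109,051.62 × 8.5% = £9,269.39.
Total = £313.18 + £107.45 + £9,269.39 = £9,690.02.

£9,690.02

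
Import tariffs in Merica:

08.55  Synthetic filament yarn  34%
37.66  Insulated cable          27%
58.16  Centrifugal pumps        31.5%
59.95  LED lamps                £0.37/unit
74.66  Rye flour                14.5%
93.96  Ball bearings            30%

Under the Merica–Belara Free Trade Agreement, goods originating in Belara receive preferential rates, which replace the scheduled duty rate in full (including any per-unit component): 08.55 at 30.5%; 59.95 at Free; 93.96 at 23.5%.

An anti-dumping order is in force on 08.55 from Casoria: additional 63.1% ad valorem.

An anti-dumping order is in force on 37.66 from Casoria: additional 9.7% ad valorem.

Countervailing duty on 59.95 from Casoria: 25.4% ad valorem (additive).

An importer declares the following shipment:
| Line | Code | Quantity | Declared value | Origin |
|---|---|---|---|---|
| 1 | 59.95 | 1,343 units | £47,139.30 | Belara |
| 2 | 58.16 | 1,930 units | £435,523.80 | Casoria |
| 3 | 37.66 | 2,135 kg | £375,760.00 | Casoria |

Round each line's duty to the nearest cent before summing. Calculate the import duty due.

Line 1 (59.95, Belara, 1,343 units, £47,139.30):
Base rate for 59.95 is £0.37/unit.
Origin Belara qualifies under the Merica–Belara agreement and 59.95 is covered: preferential rate Free applies instead.
The additional-duty order on 59.95 targets Casoria, not Belara; it does not apply.
Duty = £47,139.30 × 0% = £0.00.
Line 2 (58.16, Casoria, 1,930 units, £435,523.80):
Base rate for 58.16 is 31.5%.
Duty = £435,523.80 × 31.5% = £137,190.00.
Line 3 (37.66, Casoria, 2,135 kg, £375,760.00):
Base rate for 37.66 is 27%.
Additional duty on 37.66 from Casoria: +9.7%. Applied ad valorem rate: 27% + 9.7% = 36.7%.
Duty = £375,760.00 × 36.7% = £137,903.92.
Total = £0.00 + £137,190.00 + £137,903.92 = £275,093.92.

£275,093.92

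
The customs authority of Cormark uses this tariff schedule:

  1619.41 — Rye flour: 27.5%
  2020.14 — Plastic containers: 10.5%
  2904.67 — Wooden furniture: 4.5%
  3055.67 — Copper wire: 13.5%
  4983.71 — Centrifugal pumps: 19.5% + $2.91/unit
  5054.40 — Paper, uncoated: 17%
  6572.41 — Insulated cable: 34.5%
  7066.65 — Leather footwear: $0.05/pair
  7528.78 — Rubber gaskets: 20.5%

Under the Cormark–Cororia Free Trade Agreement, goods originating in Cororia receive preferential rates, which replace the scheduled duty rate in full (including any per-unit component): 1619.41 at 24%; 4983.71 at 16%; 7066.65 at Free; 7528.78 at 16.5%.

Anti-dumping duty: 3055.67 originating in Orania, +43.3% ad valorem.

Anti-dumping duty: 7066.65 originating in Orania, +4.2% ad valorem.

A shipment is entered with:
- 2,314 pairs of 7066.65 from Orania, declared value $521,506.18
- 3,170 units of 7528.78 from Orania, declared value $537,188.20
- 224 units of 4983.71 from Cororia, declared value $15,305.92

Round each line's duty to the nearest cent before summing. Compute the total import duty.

Line 1 (7066.65, Orania, 2,314 pairs, $521,506.18):
Base rate for 7066.65 is $0.05/pair.
7066.65 has an FTA preferential rate, but origin Orania is not Cororia; base rate stands.
Additional duty on 7066.65 from Orania: +4.2% ad valorem. Applied ad valorem rate = 4.2%.
Duty = $521,506.18 × 4.2% + 2,314 × $0.05 = $22,018.96.
Line 2 (7528.78, Orania, 3,170 units, $537,188.20):
Base rate for 7528.78 is 20.5%.
7528.78 has an FTA preferential rate, but origin Orania is not Cororia; base rate stands.
Duty = $537,188.20 × 20.5% = $110,123.58.
Line 3 (4983.71, Cororia, 224 units, $15,305.92):
Base rate for 4983.71 is 19.5% + $2.91/unit.
Origin Cororia qualifies under the Cormark–Cororia agreement and 4983.71 is covered: preferential rate 16% applies instead.
Duty = $15,305.92 × 16% = $2,448.95.
Total = $22,018.96 + $110,123.58 + $2,448.95 = $134,591.49.

$134,591.49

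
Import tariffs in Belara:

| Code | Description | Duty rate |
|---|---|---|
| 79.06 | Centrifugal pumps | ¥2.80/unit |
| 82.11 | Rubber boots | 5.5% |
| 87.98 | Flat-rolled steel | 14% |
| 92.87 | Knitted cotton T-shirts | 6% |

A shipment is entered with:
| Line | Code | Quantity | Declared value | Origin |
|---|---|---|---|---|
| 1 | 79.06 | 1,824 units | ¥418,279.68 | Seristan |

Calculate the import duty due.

Line 1 (79.06, Seristan, 1,824 units, ¥418,279.68):
Base rate for 79.06 is ¥2.80/unit.
Duty = 1,824 × ¥2.80 = ¥5,107.20.

¥5,107.20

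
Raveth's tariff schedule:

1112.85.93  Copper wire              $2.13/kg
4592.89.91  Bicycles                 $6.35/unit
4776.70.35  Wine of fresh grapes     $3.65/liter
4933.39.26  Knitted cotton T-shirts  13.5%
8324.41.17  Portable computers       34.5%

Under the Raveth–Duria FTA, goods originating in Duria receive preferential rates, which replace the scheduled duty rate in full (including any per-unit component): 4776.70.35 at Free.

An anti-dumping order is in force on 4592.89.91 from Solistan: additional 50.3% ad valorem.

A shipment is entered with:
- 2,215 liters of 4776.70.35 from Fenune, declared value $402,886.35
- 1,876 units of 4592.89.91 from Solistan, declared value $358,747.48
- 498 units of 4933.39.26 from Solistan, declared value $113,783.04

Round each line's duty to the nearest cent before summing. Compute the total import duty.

$215,808.04

Line 1 (4776.70.35, Fenune, 2,215 liters, $402,886.35):
Base rate for 4776.70.35 is $3.65/liter.
4776.70.35 has an FTA preferential rate, but origin Fenune is not Duria; base rate stands.
Duty = 2,215 × $3.65 = $8,084.75.
Line 2 (4592.89.91, Solistan, 1,876 units, $358,747.48):
Base rate for 4592.89.91 is $6.35/unit.
Additional duty on 4592.89.91 from Solistan: +50.3% ad valorem. Applied ad valorem rate = 50.3%.
Duty = $358,747.48 × 50.3% + 1,876 × $6.35 = $192,362.58.
Line 3 (4933.39.26, Solistan, 498 units, $113,783.04):
Base rate for 4933.39.26 is 13.5%.
Duty = $113,783.04 × 13.5% = $15,360.71.
Total = $8,084.75 + $192,362.58 + $15,360.71 = $215,808.04.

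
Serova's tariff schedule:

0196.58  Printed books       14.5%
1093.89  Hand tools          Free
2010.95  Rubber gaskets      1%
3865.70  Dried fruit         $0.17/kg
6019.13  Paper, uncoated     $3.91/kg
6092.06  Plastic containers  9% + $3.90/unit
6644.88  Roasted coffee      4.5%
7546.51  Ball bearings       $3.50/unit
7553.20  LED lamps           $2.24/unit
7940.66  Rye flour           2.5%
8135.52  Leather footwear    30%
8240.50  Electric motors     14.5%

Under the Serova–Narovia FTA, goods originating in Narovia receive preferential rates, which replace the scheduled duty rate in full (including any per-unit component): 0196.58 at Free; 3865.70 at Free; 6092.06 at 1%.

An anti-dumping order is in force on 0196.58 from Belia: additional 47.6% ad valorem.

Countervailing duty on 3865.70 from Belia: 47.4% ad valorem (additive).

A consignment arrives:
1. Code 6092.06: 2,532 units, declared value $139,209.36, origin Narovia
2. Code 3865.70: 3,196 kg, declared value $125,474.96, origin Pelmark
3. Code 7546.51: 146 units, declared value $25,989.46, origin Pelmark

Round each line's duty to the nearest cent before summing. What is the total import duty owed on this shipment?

Line 1 (6092.06, Narovia, 2,532 units, $139,209.36):
Base rate for 6092.06 is 9% + $3.90/unit.
Origin Narovia qualifies under the Serova–Narovia agreement and 6092.06 is covered: preferential rate 1% applies instead.
Duty = $139,209.36 × 1% = $1,392.09.
Line 2 (3865.70, Pelmark, 3,196 kg, $125,474.96):
Base rate for 3865.70 is $0.17/kg.
3865.70 has an FTA preferential rate, but origin Pelmark is not Narovia; base rate stands.
The additional-duty order on 3865.70 targets Belia, not Pelmark; it does not apply.
Duty = 3,196 × $0.17 = $543.32.
Line 3 (7546.51, Pelmark, 146 units, $25,989.46):
Base rate for 7546.51 is $3.50/unit.
Duty = 146 × $3.50 = $511.00.
Total = $1,392.09 + $543.32 + $511.00 = $2,446.41.

$2,446.41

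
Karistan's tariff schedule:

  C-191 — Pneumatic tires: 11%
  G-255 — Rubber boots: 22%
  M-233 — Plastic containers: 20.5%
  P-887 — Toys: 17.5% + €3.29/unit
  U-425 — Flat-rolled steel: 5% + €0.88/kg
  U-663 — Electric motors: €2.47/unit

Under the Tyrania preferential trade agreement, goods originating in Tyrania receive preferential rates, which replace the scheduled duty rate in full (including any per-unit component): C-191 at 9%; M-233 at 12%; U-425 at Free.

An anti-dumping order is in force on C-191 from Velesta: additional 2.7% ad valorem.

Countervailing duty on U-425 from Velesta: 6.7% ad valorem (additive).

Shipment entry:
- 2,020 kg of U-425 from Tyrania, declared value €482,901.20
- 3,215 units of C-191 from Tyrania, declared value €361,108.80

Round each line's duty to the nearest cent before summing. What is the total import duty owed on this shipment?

€32,499.79

Line 1 (U-425, Tyrania, 2,020 kg, €482,901.20):
Base rate for U-425 is 5% + €0.88/kg.
Origin Tyrania qualifies under the Karistan–Tyrania agreement and U-425 is covered: preferential rate Free applies instead.
The additional-duty order on U-425 targets Velesta, not Tyrania; it does not apply.
Duty = €482,901.20 × 0% = €0.00.
Line 2 (C-191, Tyrania, 3,215 units, €361,108.80):
Base rate for C-191 is 11%.
Origin Tyrania qualifies under the Karistan–Tyrania agreement and C-191 is covered: preferential rate 9% applies instead.
The additional-duty order on C-191 targets Velesta, not Tyrania; it does not apply.
Duty = €361,108.80 × 9% = €32,499.79.
Total = €0.00 + €32,499.79 = €32,499.79.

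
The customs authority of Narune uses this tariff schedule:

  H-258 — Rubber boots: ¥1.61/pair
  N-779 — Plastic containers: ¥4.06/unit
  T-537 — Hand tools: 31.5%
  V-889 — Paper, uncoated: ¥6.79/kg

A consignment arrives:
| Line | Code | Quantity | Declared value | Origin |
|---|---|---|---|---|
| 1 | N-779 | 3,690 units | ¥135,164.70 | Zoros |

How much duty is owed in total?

¥14,981.40

Line 1 (N-779, Zoros, 3,690 units, ¥135,164.70):
Base rate for N-779 is ¥4.06/unit.
Duty = 3,690 × ¥4.06 = ¥14,981.40.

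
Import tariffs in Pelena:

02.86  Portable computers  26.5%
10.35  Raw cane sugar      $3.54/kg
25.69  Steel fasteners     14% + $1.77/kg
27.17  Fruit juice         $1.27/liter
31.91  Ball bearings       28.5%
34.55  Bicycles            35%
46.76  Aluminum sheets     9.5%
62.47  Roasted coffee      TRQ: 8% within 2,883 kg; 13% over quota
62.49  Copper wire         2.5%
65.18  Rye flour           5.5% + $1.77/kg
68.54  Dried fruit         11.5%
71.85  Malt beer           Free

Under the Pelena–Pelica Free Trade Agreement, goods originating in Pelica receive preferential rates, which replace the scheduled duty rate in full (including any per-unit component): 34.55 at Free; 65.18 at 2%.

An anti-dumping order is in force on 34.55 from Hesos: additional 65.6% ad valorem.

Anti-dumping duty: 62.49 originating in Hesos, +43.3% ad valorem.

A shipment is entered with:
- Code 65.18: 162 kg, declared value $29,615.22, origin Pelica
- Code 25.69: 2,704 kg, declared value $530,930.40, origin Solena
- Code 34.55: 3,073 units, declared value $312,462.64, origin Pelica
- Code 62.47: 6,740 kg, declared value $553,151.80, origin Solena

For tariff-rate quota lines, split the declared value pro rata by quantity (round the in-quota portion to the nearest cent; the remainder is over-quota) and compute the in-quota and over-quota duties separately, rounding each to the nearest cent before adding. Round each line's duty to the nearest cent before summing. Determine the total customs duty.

Line 1 (65.18, Pelica, 162 kg, $29,615.22):
Base rate for 65.18 is 5.5% + $1.77/kg.
Origin Pelica qualifies under the Pelena–Pelica agreement and 65.18 is covered: preferential rate 2% applies instead.
Duty = $29,615.22 × 2% = $592.30.
Line 2 (25.69, Solena, 2,704 kg, $530,930.40):
Base rate for 25.69 is 14% + $1.77/kg.
Duty = $530,930.40 × 14% + 2,704 × $1.77 = $79,116.34.
Line 3 (34.55, Pelica, 3,073 units, $312,462.64):
Base rate for 34.55 is 35%.
Origin Pelica qualifies under the Pelena–Pelica agreement and 34.55 is covered: preferential rate Free applies instead.
The additional-duty order on 34.55 targets Hesos, not Pelica; it does not apply.
Duty = $312,462.64 × 0% = $0.00.
Line 4 (62.47, Solena, 6,740 kg, $553,151.80):
Code 62.47 is under a tariff-rate quota (threshold 2,883 kg). In-quota: 2,883 kg at 8%; over-quota: 3,857 kg at 13%.
Pro-rata value split: in-quota = $553,151.80 × 2,883/6,740 = $236,607.81; over-quota = $553,151.80 − $236,607.81 = $316,543.99.
In-quota duty = $236,607.81 × 8% = $18,928.62. Over-quota duty = $316,543.99 × 13% = $41,150.72.
Line duty = $18,928.62 + $41,150.72 = $60,079.34.
Total = $592.30 + $79,116.34 + $0.00 + $60,079.34 = $139,787.98.

$139,787.98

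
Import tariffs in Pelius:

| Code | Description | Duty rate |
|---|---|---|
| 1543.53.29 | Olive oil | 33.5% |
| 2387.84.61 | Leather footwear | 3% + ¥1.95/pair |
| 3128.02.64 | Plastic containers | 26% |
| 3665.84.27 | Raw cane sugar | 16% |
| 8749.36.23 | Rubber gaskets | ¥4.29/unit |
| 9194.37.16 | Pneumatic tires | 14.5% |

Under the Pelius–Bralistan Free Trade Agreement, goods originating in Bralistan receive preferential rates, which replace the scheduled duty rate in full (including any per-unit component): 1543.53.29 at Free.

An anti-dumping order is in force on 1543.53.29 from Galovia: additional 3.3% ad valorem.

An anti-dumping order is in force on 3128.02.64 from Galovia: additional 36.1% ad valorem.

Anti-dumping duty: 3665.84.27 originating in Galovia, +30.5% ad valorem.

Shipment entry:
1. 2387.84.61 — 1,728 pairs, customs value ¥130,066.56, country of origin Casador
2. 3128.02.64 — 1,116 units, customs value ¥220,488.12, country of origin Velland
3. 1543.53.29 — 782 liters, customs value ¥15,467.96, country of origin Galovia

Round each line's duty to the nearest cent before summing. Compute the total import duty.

¥70,290.72

Line 1 (2387.84.61, Casador, 1,728 pairs, ¥130,066.56):
Base rate for 2387.84.61 is 3% + ¥1.95/pair.
Duty = ¥130,066.56 × 3% + 1,728 × ¥1.95 = ¥7,271.60.
Line 2 (3128.02.64, Velland, 1,116 units, ¥220,488.12):
Base rate for 3128.02.64 is 26%.
The additional-duty order on 3128.02.64 targets Galovia, not Velland; it does not apply.
Duty = ¥220,488.12 × 26% = ¥57,326.91.
Line 3 (1543.53.29, Galovia, 782 liters, ¥15,467.96):
Base rate for 1543.53.29 is 33.5%.
1543.53.29 has an FTA preferential rate, but origin Galovia is not Bralistan; base rate stands.
Additional duty on 1543.53.29 from Galovia: +3.3%. Applied ad valorem rate: 33.5% + 3.3% = 36.8%.
Duty = ¥15,467.96 × 36.8% = ¥5,692.21.
Total = ¥7,271.60 + ¥57,326.91 + ¥5,692.21 = ¥70,290.72.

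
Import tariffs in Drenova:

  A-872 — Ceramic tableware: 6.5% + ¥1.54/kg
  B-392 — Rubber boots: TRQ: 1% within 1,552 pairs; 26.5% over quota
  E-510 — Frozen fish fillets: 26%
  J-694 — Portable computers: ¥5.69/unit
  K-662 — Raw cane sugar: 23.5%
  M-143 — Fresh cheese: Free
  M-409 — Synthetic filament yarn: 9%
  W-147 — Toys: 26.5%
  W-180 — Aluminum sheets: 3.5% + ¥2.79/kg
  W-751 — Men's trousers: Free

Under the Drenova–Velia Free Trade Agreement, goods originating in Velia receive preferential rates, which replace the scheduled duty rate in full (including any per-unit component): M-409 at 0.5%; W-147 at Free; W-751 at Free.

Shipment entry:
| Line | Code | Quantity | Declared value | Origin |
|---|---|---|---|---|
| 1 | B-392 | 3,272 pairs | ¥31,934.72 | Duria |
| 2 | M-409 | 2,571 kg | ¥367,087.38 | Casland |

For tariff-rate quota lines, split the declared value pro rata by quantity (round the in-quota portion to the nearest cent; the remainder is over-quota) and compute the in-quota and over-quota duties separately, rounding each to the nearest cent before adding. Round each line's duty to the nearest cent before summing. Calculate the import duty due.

¥37,637.95

Line 1 (B-392, Duria, 3,272 pairs, ¥31,934.72):
Code B-392 is under a tariff-rate quota (threshold 1,552 pairs). In-quota: 1,552 pairs at 1%; over-quota: 1,720 pairs at 26.5%.
Pro-rata value split: in-quota = ¥31,934.72 × 1,552/3,272 = ¥15,147.52; over-quota = ¥31,934.72 − ¥15,147.52 = ¥16,787.20.
In-quota duty = ¥15,147.52 × 1% = ¥151.48. Over-quota duty = ¥16,787.20 × 26.5% = ¥4,448.61.
Line duty = ¥151.48 + ¥4,448.61 = ¥4,600.09.
Line 2 (M-409, Casland, 2,571 kg, ¥367,087.38):
Base rate for M-409 is 9%.
M-409 has an FTA preferential rate, but origin Casland is not Velia; base rate stands.
Duty = ¥367,087.38 × 9% = ¥33,037.86.
Total = ¥4,600.09 + ¥33,037.86 = ¥37,637.95.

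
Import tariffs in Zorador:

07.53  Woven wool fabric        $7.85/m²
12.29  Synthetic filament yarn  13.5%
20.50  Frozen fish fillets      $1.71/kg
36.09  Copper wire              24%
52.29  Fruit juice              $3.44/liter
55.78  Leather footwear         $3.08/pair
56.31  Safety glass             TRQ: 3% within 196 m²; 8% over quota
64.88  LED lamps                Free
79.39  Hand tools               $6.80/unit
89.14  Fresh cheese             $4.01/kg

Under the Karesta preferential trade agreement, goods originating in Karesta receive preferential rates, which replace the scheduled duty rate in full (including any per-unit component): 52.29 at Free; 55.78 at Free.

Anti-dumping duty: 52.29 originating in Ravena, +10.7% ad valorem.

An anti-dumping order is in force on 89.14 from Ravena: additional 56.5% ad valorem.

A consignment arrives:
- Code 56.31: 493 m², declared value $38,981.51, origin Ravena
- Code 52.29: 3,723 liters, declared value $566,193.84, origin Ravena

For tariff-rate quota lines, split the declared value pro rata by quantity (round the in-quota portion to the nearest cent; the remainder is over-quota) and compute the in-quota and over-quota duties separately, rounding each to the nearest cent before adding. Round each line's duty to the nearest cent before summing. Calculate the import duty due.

$75,733.49

Line 1 (56.31, Ravena, 493 m², $38,981.51):
Code 56.31 is under a tariff-rate quota (threshold 196 m²). In-quota: 196 m² at 3%; over-quota: 297 m² at 8%.
Pro-rata value split: in-quota = $38,981.51 × 196/493 = $15,497.72; over-quota = $38,981.51 − $15,497.72 = $23,483.79.
In-quota duty = $15,497.72 × 3% = $464.93. Over-quota duty = $23,483.79 × 8% = $1,878.70.
Line duty = $464.93 + $1,878.70 = $2,343.63.
Line 2 (52.29, Ravena, 3,723 liters, $566,193.84):
Base rate for 52.29 is $3.44/liter.
52.29 has an FTA preferential rate, but origin Ravena is not Karesta; base rate stands.
Additional duty on 52.29 from Ravena: +10.7% ad valorem. Applied ad valorem rate = 10.7%.
Duty = $566,193.84 × 10.7% + 3,723 × $3.44 = $73,389.86.
Total = $2,343.63 + $73,389.86 = $75,733.49.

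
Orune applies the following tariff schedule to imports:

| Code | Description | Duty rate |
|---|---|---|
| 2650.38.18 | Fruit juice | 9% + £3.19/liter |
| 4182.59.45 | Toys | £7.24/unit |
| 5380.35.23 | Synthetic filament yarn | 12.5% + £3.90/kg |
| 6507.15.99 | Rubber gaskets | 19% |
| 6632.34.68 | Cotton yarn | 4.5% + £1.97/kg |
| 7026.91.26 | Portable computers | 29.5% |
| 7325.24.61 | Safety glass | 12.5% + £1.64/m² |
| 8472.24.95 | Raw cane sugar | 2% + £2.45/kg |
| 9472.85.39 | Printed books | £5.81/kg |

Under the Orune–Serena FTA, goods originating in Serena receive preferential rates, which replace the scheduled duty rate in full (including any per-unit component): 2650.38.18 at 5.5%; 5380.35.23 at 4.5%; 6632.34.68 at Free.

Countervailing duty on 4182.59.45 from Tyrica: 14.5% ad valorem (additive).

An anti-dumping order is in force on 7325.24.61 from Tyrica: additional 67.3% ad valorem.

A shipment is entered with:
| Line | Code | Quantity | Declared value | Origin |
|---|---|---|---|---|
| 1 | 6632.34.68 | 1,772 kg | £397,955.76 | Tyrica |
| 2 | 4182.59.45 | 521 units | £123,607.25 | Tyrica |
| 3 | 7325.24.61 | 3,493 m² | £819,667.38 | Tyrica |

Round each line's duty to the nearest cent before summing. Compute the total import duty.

Line 1 (6632.34.68, Tyrica, 1,772 kg, £397,955.76):
Base rate for 6632.34.68 is 4.5% + £1.97/kg.
6632.34.68 has an FTA preferential rate, but origin Tyrica is not Serena; base rate stands.
Duty = £397,955.76 × 4.5% + 1,772 × £1.97 = £21,398.85.
Line 2 (4182.59.45, Tyrica, 521 units, £123,607.25):
Base rate for 4182.59.45 is £7.24/unit.
Additional duty on 4182.59.45 from Tyrica: +14.5% ad valorem. Applied ad valorem rate = 14.5%.
Duty = £123,607.25 × 14.5% + 521 × £7.24 = £21,695.09.
Line 3 (7325.24.61, Tyrica, 3,493 m², £819,667.38):
Base rate for 7325.24.61 is 12.5% + £1.64/m².
Additional duty on 7325.24.61 from Tyrica: +67.3%. Applied ad valorem rate: 12.5% + 67.3% = 79.8%.
Duty = £819,667.38 × 79.8% + 3,493 × £1.64 = £659,823.09.
Total = £21,398.85 + £21,695.09 + £659,823.09 = £702,917.03.

£702,917.03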